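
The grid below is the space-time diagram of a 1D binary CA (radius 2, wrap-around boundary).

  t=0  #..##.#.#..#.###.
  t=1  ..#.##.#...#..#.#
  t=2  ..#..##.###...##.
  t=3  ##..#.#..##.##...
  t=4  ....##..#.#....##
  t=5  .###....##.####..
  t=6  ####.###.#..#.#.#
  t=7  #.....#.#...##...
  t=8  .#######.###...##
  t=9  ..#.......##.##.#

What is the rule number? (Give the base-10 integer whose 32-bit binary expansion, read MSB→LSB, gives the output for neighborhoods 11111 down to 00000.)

  #####|.  b31=0 t=6,i=1
  ####.|.  b30=0 t=5,i=13
  ###.#|.  b29=0 t=0,i=15
  ###..|#  b28=1 t=2,i=10
  ##.##|.  b27=0 t=2,i=7
  ##.#.|#  b26=1 t=0,i=5
  ##..#|.  b25=0 t=3,i=2
  ##...|.  b24=0 t=2,i=11
  #.###|.  b23=0 t=0,i=13
  #.##.|.  b22=0 t=1,i=4
  #.#.#|.  b21=0 t=0,i=6
  #.#..|.  b20=0 t=0,i=0
  #..##|#  b19=1 t=0,i=2
  #..#.|.  b18=0 t=0,i=10
  #...#|#  b17=1 t=1,i=9
  #....|#  b16=1 t=4,i=1
  .####|#  b15=1 t=5,i=12
  .###.|#  b14=1 t=0,i=14
  .##.#|#  b13=1 t=0,i=4
  .##..|.  b12=0 t=2,i=15
  .#.##|.  b11=0 t=0,i=12
  .#.#.|#  b10=1 t=0,i=7
  .#..#|.  b9=0 t=0,i=1
  .#...|#  b8=1 t=1,i=8
  ..###|#  b7=1 t=5,i=1
  ..##.|.  b6=0 t=0,i=3
  ..#.#|#  b5=1 t=0,i=11
  ..#..|.  b4=0 t=1,i=11
  ...##|#  b3=1 t=2,i=13
  ...#.|#  b2=1 t=1,i=10
  ....#|#  b1=1 t=4,i=2
  .....|#  b0=1 t=7,i=3
  bits 00010100000010111110010110101111 = 336324015

336324015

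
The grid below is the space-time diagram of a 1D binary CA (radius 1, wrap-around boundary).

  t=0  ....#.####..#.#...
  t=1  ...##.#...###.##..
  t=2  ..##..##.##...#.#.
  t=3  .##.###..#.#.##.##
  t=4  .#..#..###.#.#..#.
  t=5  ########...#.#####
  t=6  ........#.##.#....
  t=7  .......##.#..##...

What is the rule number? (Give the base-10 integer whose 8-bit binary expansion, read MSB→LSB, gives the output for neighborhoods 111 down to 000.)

30

  [7] ### => .  t=0,i=7
  [6] ##. => .  t=0,i=9
  [5] #.# => .  t=0,i=5
  [4] #.. => #  t=0,i=10
  [3] .## => #  t=0,i=6
  [2] .#. => #  t=0,i=4
  [1] ..# => #  t=0,i=3
  [0] ... => .  t=0,i=0
  bits 00011110 = 30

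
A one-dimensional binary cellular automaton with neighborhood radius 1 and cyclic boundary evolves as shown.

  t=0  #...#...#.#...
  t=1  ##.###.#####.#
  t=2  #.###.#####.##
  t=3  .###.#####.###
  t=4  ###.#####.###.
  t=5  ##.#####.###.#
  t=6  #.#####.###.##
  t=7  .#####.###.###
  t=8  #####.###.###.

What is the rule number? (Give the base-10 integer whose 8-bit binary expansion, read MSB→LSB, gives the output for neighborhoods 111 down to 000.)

190

  [7] ### => #  t=1,i=0
  [6] ##. => .  t=1,i=1
  [5] #.# => #  t=0,i=9
  [4] #.. => #  t=0,i=1
  [3] .## => #  t=1,i=3
  [2] .#. => #  t=0,i=0
  [1] ..# => #  t=0,i=3
  [0] ... => .  t=0,i=2
  bits 10111110 = 190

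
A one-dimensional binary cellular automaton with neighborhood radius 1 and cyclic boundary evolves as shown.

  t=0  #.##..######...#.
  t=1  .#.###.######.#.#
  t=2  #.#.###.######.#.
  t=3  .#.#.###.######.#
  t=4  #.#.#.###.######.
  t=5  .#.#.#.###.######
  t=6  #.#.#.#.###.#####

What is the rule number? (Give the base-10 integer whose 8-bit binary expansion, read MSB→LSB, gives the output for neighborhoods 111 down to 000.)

242

  nb ###: next=#  (t=0,i=7, bit7=1)
  nb ##.: next=#  (t=0,i=3, bit6=1)
  nb #.#: next=#  (t=0,i=1, bit5=1)
  nb #..: next=#  (t=0,i=4, bit4=1)
  nb .##: next=.  (t=0,i=2, bit3=0)
  nb .#.: next=.  (t=0,i=0, bit2=0)
  nb ..#: next=#  (t=0,i=5, bit1=1)
  nb ...: next=.  (t=0,i=13, bit0=0)
  bits 11110010 = 242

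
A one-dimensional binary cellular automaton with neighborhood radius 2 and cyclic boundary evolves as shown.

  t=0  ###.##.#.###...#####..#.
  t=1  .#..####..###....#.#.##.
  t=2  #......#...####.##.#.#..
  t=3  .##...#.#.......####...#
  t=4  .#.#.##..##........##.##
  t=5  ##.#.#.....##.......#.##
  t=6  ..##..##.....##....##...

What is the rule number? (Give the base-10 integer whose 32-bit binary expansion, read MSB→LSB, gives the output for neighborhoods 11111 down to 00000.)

  ##### -> #   bit 31 = 1  t=0,i=17
  ####. -> .   bit 30 = 0  t=0,i=18
  ###.# -> .   bit 29 = 0  t=0,i=2
  ###.. -> #   bit 28 = 1  t=0,i=11
  ##.## -> .   bit 27 = 0  t=0,i=3
  ##.#. -> #   bit 26 = 1  t=0,i=6
  ##..# -> .   bit 25 = 0  t=0,i=20
  ##... -> #   bit 24 = 1  t=0,i=12
  #.### -> .   bit 23 = 0  t=0,i=0
  #.##. -> #   bit 22 = 1  t=0,i=4
  #.#.# -> #   bit 21 = 1  t=0,i=7
  #.#.. -> .   bit 20 = 0  t=2,i=21
  #..## -> .   bit 19 = 0  t=1,i=3
  #..#. -> #   bit 18 = 1  t=0,i=21
  #...# -> .   bit 17 = 0  t=0,i=13
  #.... -> #   bit 16 = 1  t=1,i=14
  .#### -> .   bit 15 = 0  t=0,i=16
  .###. -> #   bit 14 = 1  t=0,i=1
  .##.# -> #   bit 13 = 1  t=0,i=5
  .##.. -> .   bit 12 = 0  t=1,i=22
  .#.## -> .   bit 11 = 0  t=0,i=8
  .#.#. -> .   bit 10 = 0  t=1,i=18
  .#..# -> .   bit 9 = 0  t=1,i=2
  .#... -> #   bit 8 = 1  t=2,i=1
  ..### -> .   bit 7 = 0  t=0,i=15
  ..##. -> .   bit 6 = 0  t=4,i=9
  ..#.# -> #   bit 5 = 1  t=0,i=22
  ..#.. -> .   bit 4 = 0  t=1,i=1
  ...## -> .   bit 3 = 0  t=0,i=14
  ...#. -> #   bit 2 = 1  t=1,i=16
  ....# -> .   bit 1 = 0  t=1,i=15
  ..... -> .   bit 0 = 0  t=2,i=3
  bits 10010101011001010110000100100100 = 2506449188

2506449188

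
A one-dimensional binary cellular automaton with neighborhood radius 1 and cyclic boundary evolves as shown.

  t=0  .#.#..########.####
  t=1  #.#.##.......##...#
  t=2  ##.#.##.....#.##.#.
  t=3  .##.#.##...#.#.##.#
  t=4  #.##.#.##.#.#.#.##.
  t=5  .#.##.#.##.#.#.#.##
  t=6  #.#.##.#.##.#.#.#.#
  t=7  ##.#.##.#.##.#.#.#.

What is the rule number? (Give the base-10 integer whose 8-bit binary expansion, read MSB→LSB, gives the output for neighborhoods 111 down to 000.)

114

  ###|.  b7=0 t=0,i=7
  ##.|#  b6=1 t=0,i=13
  #.#|#  b5=1 t=0,i=0
  #..|#  b4=1 t=0,i=4
  .##|.  b3=0 t=0,i=6
  .#.|.  b2=0 t=0,i=1
  ..#|#  b1=1 t=0,i=5
  ...|.  b0=0 t=1,i=7
  bits 01110010 = 114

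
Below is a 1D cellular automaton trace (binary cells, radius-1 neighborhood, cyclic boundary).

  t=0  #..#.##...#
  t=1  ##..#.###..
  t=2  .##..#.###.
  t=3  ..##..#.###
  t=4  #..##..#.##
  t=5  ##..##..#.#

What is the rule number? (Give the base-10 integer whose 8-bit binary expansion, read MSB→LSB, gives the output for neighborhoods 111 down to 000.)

  [7] ### => #  t=1,i=7
  [6] ##. => #  t=0,i=0
  [5] #.# => #  t=0,i=4
  [4] #.. => #  t=0,i=1
  [3] .## => .  t=0,i=5
  [2] .#. => .  t=0,i=3
  [1] ..# => .  t=0,i=2
  [0] ... => #  t=0,i=8
  bits 11110001 = 241

241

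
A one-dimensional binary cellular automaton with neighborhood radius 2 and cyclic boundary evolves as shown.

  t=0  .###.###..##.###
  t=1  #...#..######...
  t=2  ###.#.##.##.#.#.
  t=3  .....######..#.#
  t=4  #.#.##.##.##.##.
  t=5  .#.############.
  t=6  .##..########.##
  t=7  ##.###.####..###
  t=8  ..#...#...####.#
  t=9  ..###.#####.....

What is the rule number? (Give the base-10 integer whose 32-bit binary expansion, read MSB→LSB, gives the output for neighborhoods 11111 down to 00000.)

  ##### -> #   bit 31 = 1  t=1,i=9
  ####. -> .   bit 30 = 0  t=1,i=11
  ###.# -> .   bit 29 = 0  t=0,i=3
  ###.. -> #   bit 28 = 1  t=0,i=7
  ##.## -> #   bit 27 = 1  t=0,i=0
  ##.#. -> .   bit 26 = 0  t=2,i=3
  ##..# -> #   bit 25 = 1  t=0,i=8
  ##... -> .   bit 24 = 0  t=1,i=13
  #.### -> .   bit 23 = 0  t=0,i=1
  #.##. -> #   bit 22 = 1  t=2,i=6
  #.#.# -> .   bit 21 = 0  t=2,i=4
  #.#.. -> .   bit 20 = 0  t=3,i=15
  #..## -> #   bit 19 = 1  t=0,i=9
  #..#. -> .   bit 18 = 0  t=3,i=12
  #...# -> #   bit 17 = 1  t=1,i=2
  #.... -> .   bit 16 = 0  t=3,i=1
  .#### -> .   bit 15 = 0  t=1,i=8
  .###. -> .   bit 14 = 0  t=0,i=2
  .##.# -> #   bit 13 = 1  t=0,i=11
  .##.. -> .   bit 12 = 0  t=6,i=2
  .#.## -> #   bit 11 = 1  t=2,i=5
  .#.#. -> #   bit 10 = 1  t=2,i=13
  .#..# -> .   bit 9 = 0  t=1,i=5
  .#... -> #   bit 8 = 1  t=1,i=1
  ..### -> #   bit 7 = 1  t=1,i=7
  ..##. -> #   bit 6 = 1  t=0,i=10
  ..#.# -> #   bit 5 = 1  t=3,i=13
  ..#.. -> #   bit 4 = 1  t=1,i=0
  ...## -> #   bit 3 = 1  t=3,i=4
  ...#. -> .   bit 2 = 0  t=1,i=3
  ....# -> .   bit 1 = 0  t=3,i=3
  ..... -> #   bit 0 = 1  t=3,i=2
  bits 10011010010010100010110111111001 = 2588552697

2588552697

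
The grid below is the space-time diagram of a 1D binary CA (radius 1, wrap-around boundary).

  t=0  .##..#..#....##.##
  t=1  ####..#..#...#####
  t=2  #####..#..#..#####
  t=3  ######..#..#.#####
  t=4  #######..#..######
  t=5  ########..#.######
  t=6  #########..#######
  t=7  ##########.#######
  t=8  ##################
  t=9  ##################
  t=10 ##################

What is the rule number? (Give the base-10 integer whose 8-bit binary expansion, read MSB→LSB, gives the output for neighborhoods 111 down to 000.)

  ### -> #   bit 7 = 1  t=1,i=0
  ##. -> #   bit 6 = 1  t=0,i=2
  #.# -> #   bit 5 = 1  t=0,i=0
  #.. -> #   bit 4 = 1  t=0,i=3
  .## -> #   bit 3 = 1  t=0,i=1
  .#. -> .   bit 2 = 0  t=0,i=5
  ..# -> .   bit 1 = 0  t=0,i=4
  ... -> .   bit 0 = 0  t=0,i=10
  bits 11111000 = 248

248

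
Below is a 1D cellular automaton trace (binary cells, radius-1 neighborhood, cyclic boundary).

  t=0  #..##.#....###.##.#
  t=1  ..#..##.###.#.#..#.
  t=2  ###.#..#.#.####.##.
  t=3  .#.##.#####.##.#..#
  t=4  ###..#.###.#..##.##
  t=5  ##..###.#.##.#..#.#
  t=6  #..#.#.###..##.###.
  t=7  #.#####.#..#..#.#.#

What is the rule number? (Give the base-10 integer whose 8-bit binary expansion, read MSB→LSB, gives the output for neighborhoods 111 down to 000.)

  [7] ### => #  t=0,i=12
  [6] ##. => .  t=0,i=0
  [5] #.# => #  t=0,i=5
  [4] #.. => .  t=0,i=1
  [3] .## => .  t=0,i=3
  [2] .#. => #  t=0,i=6
  [1] ..# => #  t=0,i=2
  [0] ... => #  t=0,i=8
  bits 10100111 = 167

167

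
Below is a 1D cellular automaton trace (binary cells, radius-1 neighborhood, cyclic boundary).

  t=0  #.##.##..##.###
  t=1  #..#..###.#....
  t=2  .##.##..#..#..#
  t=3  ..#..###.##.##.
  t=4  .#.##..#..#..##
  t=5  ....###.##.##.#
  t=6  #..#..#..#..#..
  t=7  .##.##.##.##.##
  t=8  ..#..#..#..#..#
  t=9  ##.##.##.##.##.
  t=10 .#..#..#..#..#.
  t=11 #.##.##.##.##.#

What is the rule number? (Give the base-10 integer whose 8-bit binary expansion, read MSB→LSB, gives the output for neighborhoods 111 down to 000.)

82

  ###|.  b7=0 t=0,i=13
  ##.|#  b6=1 t=0,i=0
  #.#|.  b5=0 t=0,i=1
  #..|#  b4=1 t=0,i=7
  .##|.  b3=0 t=0,i=2
  .#.|.  b2=0 t=1,i=0
  ..#|#  b1=1 t=0,i=8
  ...|.  b0=0 t=1,i=12
  bits 01010010 = 82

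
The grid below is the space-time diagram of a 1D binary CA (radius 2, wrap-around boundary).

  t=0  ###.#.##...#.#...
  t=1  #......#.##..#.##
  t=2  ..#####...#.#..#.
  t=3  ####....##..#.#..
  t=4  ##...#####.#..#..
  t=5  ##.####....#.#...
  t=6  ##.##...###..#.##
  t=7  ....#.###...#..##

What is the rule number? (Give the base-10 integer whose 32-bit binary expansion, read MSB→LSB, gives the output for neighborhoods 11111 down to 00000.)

9941199

  [31] ##### => .  t=2,i=4
  [30] ####. => .  t=2,i=5
  [29] ###.# => .  t=0,i=2
  [28] ###.. => .  t=1,i=0
  [27] ##.## => .  t=5,i=2
  [26] ##.#. => .  t=0,i=3
  [25] ##..# => .  t=1,i=11
  [24] ##... => .  t=0,i=8
  [23] #.### => #  t=1,i=15
  [22] #.##. => .  t=0,i=6
  [21] #.#.# => .  t=0,i=4
  [20] #.#.. => #  t=0,i=13
  [19] #..## => .  t=3,i=16
  [18] #..#. => #  t=1,i=12
  [17] #...# => #  t=0,i=9
  [16] #.... => #  t=1,i=2
  [15] .#### => #  t=2,i=3
  [14] .###. => .  t=0,i=1
  [13] .##.# => #  t=5,i=1
  [12] .##.. => #  t=0,i=7
  [11] .#.## => .  t=0,i=5
  [10] .#.#. => .  t=0,i=12
  [9] .#..# => .  t=2,i=13
  [8] .#... => .  t=0,i=14
  [7] ..### => #  t=0,i=0
  [6] ..##. => #  t=3,i=8
  [5] ..#.# => .  t=0,i=11
  [4] ..#.. => .  t=2,i=15
  [3] ...## => #  t=0,i=16
  [2] ...#. => #  t=0,i=10
  [1] ....# => #  t=1,i=5
  [0] ..... => #  t=1,i=3
  bits 00000000100101111011000011001111 = 9941199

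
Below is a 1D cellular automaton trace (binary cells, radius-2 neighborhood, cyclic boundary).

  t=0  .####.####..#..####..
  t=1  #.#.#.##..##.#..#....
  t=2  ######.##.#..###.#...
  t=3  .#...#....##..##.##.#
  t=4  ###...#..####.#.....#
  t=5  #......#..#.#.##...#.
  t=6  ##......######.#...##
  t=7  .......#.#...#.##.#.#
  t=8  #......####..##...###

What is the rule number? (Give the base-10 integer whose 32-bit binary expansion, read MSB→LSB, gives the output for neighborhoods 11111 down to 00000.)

  #####|.  b31=0 t=2,i=2
  ####.|.  b30=0 t=0,i=3
  ###.#|#  b29=1 t=0,i=4
  ###..|.  b28=0 t=0,i=9
  ##.##|.  b27=0 t=0,i=5
  ##.#.|.  b26=0 t=1,i=12
  ##..#|#  b25=1 t=0,i=10
  ##...|.  b24=0 t=0,i=19
  #.###|#  b23=1 t=0,i=6
  #.##.|.  b22=0 t=1,i=6
  #.#.#|#  b21=1 t=1,i=2
  #.#..|#  b20=1 t=1,i=13
  #..##|.  b19=0 t=0,i=14
  #..#.|#  b18=1 t=0,i=11
  #...#|.  b17=0 t=0,i=20
  #....|.  b16=0 t=1,i=18
  .####|#  b15=1 t=0,i=2
  .###.|#  b14=1 t=2,i=14
  .##.#|.  b13=0 t=1,i=11
  .##..|#  b12=1 t=1,i=7
  .#.##|#  b11=1 t=1,i=5
  .#.#.|#  b10=1 t=1,i=1
  .#..#|#  b9=1 t=0,i=13
  .#...|#  b8=1 t=1,i=17
  ..###|.  b7=0 t=0,i=1
  ..##.|#  b6=1 t=1,i=10
  ..#.#|#  b5=1 t=1,i=0
  ..#..|.  b4=0 t=0,i=12
  ...##|#  b3=1 t=0,i=0
  ...#.|.  b2=0 t=1,i=20
  ....#|.  b1=0 t=1,i=19
  .....|.  b0=0 t=4,i=17
  bits 00100010101101001101111101101000 = 582279016

582279016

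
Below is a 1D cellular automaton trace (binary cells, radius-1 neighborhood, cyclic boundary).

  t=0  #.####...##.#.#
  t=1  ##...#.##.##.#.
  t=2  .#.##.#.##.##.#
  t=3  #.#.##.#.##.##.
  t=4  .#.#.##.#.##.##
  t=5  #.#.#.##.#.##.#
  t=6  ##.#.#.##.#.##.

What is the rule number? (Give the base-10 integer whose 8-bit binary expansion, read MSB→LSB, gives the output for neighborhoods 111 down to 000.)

99

  ### -> .   bit 7 = 0  t=0,i=3
  ##. -> #   bit 6 = 1  t=0,i=0
  #.# -> #   bit 5 = 1  t=0,i=1
  #.. -> .   bit 4 = 0  t=0,i=6
  .## -> .   bit 3 = 0  t=0,i=2
  .#. -> .   bit 2 = 0  t=0,i=12
  ..# -> #   bit 1 = 1  t=0,i=8
  ... -> #   bit 0 = 1  t=0,i=7
  bits 01100011 = 99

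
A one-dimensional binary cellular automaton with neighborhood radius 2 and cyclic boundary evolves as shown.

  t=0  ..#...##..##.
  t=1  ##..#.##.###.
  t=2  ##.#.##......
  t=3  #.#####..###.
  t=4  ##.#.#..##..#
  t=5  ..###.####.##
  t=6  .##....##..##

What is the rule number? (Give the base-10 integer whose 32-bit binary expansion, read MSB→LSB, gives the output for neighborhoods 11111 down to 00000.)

1148100295

  nb #####: next=.  (t=3,i=4, bit31=0)
  nb ####.: next=#  (t=3,i=5, bit30=1)
  nb ###.#: next=.  (t=1,i=11, bit29=0)
  nb ###..: next=.  (t=3,i=6, bit28=0)
  nb ##.##: next=.  (t=1,i=8, bit27=0)
  nb ##.#.: next=#  (t=2,i=2, bit26=1)
  nb ##..#: next=.  (t=0,i=8, bit25=0)
  nb ##...: next=.  (t=0,i=12, bit24=0)
  nb #.###: next=.  (t=1,i=9, bit23=0)
  nb #.##.: next=#  (t=1,i=0, bit22=1)
  nb #.#.#: next=#  (t=2,i=3, bit21=1)
  nb #.#..: next=.  (t=4,i=5, bit20=0)
  nb #..##: next=#  (t=0,i=9, bit19=1)
  nb #..#.: next=#  (t=1,i=3, bit18=1)
  nb #...#: next=#  (t=0,i=0, bit17=1)
  nb #....: next=.  (t=2,i=8, bit16=0)
  nb .####: next=#  (t=3,i=3, bit15=1)
  nb .###.: next=.  (t=1,i=10, bit14=0)
  nb .##.#: next=.  (t=1,i=7, bit13=0)
  nb .##..: next=#  (t=0,i=7, bit12=1)
  nb .#.##: next=#  (t=1,i=5, bit11=1)
  nb .#.#.: next=#  (t=4,i=4, bit10=1)
  nb .#..#: next=#  (t=4,i=6, bit9=1)
  nb .#...: next=.  (t=0,i=3, bit8=0)
  nb ..###: next=#  (t=3,i=9, bit7=1)
  nb ..##.: next=#  (t=0,i=6, bit6=1)
  nb ..#.#: next=.  (t=1,i=4, bit5=0)
  nb ..#..: next=.  (t=0,i=2, bit4=0)
  nb ...##: next=.  (t=0,i=5, bit3=0)
  nb ...#.: next=#  (t=0,i=1, bit2=1)
  nb ....#: next=#  (t=2,i=11, bit1=1)
  nb .....: next=#  (t=2,i=9, bit0=1)
  bits 01000100011011101001111011000111 = 1148100295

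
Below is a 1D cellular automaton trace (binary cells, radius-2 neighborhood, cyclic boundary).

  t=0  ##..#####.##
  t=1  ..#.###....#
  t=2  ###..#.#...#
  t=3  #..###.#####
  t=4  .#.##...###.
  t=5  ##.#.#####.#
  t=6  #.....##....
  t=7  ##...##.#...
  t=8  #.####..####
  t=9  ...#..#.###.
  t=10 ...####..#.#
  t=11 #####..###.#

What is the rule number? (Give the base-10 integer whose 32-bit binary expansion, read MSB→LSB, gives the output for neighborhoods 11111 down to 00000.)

  [31] ##### => #  t=0,i=6
  [30] ####. => .  t=0,i=0
  [29] ###.# => .  t=0,i=8
  [28] ###.. => .  t=0,i=1
  [27] ##.## => .  t=0,i=9
  [26] ##.#. => .  t=5,i=2
  [25] ##..# => #  t=0,i=2
  [24] ##... => #  t=1,i=7
  [23] #.### => .  t=0,i=10
  [22] #.##. => #  t=4,i=3
  [21] #.#.# => .  t=5,i=3
  [20] #.#.. => #  t=2,i=7
  [19] #..## => .  t=0,i=3
  [18] #..#. => #  t=1,i=1
  [17] #...# => #  t=2,i=9
  [16] #.... => .  t=1,i=8
  [15] .#### => #  t=0,i=5
  [14] .###. => #  t=1,i=5
  [13] .##.# => .  t=7,i=6
  [12] .##.. => .  t=4,i=4
  [11] .#.## => .  t=1,i=3
  [10] .#.#. => .  t=2,i=6
  [9] .#..# => #  t=1,i=0
  [8] .#... => #  t=2,i=8
  [7] ..### => #  t=0,i=4
  [6] ..##. => #  t=6,i=6
  [5] ..#.# => #  t=1,i=2
  [4] ..#.. => #  t=1,i=11
  [3] ...## => #  t=2,i=10
  [2] ...#. => .  t=1,i=10
  [1] ....# => .  t=1,i=9
  [0] ..... => .  t=6,i=3
  bits 10000011010101101100001111111000 = 2203501560

2203501560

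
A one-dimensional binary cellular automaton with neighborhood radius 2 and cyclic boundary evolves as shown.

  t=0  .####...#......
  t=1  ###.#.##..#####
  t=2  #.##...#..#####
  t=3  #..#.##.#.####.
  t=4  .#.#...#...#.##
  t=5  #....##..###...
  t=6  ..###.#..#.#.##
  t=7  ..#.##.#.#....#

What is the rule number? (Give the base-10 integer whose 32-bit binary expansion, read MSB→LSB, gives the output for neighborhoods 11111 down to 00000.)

3020133039

  #####|#  b31=1 t=1,i=0
  ####.|.  b30=0 t=0,i=3
  ###.#|#  b29=1 t=1,i=2
  ###..|#  b28=1 t=0,i=4
  ##.##|.  b27=0 t=2,i=1
  ##.#.|#  b26=1 t=1,i=3
  ##..#|.  b25=0 t=1,i=8
  ##...|.  b24=0 t=0,i=5
  #.###|.  b23=0 t=3,i=10
  #.##.|.  b22=0 t=1,i=6
  #.#.#|.  b21=0 t=1,i=4
  #.#..|.  b20=0 t=3,i=0
  #..##|.  b19=0 t=1,i=9
  #..#.|.  b18=0 t=3,i=2
  #...#|#  b17=1 t=0,i=6
  #....|#  b16=1 t=0,i=10
  .####|#  b15=1 t=0,i=2
  .###.|.  b14=0 t=5,i=10
  .##.#|.  b13=0 t=3,i=6
  .##..|#  b12=1 t=1,i=7
  .#.##|.  b11=0 t=1,i=5
  .#.#.|.  b10=0 t=4,i=2
  .#..#|#  b9=1 t=2,i=8
  .#...|.  b8=0 t=0,i=9
  ..###|#  b7=1 t=0,i=1
  ..##.|.  b6=0 t=5,i=5
  ..#.#|#  b5=1 t=3,i=3
  ..#..|.  b4=0 t=0,i=8
  ...##|#  b3=1 t=0,i=0
  ...#.|#  b2=1 t=0,i=7
  ....#|#  b1=1 t=0,i=14
  .....|#  b0=1 t=0,i=11
  bits 10110100000000111001001010101111 = 3020133039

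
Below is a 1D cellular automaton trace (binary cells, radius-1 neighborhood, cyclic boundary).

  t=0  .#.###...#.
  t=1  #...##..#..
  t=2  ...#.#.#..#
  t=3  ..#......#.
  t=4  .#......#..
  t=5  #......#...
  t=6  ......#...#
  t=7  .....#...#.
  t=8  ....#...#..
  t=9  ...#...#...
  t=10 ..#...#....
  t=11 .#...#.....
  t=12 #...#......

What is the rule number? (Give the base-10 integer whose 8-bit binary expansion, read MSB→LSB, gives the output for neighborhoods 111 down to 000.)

194

  [7] ### => #  t=0,i=4
  [6] ##. => #  t=0,i=5
  [5] #.# => .  t=0,i=2
  [4] #.. => .  t=0,i=6
  [3] .## => .  t=0,i=3
  [2] .#. => .  t=0,i=1
  [1] ..# => #  t=0,i=0
  [0] ... => .  t=0,i=7
  bits 11000010 = 194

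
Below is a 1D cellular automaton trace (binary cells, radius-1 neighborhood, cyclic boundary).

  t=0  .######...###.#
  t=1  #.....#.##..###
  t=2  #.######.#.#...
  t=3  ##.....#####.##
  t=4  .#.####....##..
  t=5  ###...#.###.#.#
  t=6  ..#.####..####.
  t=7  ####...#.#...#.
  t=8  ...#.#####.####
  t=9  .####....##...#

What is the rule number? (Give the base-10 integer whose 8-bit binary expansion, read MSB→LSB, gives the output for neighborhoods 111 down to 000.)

103

  nb ###: next=.  (t=0,i=2, bit7=0)
  nb ##.: next=#  (t=0,i=6, bit6=1)
  nb #.#: next=#  (t=0,i=0, bit5=1)
  nb #..: next=.  (t=0,i=7, bit4=0)
  nb .##: next=.  (t=0,i=1, bit3=0)
  nb .#.: next=#  (t=0,i=14, bit2=1)
  nb ..#: next=#  (t=0,i=9, bit1=1)
  nb ...: next=#  (t=0,i=8, bit0=1)
  bits 01100111 = 103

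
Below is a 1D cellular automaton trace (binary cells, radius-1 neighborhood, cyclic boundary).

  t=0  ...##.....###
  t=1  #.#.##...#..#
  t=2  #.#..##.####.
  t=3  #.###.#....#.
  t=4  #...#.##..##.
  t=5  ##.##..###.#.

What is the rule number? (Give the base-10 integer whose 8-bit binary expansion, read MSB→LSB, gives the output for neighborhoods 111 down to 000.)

  ### -> .   bit 7 = 0  t=0,i=11
  ##. -> #   bit 6 = 1  t=0,i=4
  #.# -> .   bit 5 = 0  t=1,i=1
  #.. -> #   bit 4 = 1  t=0,i=0
  .## -> .   bit 3 = 0  t=0,i=3
  .#. -> #   bit 2 = 1  t=1,i=2
  ..# -> #   bit 1 = 1  t=0,i=2
  ... -> .   bit 0 = 0  t=0,i=1
  bits 01010110 = 86

86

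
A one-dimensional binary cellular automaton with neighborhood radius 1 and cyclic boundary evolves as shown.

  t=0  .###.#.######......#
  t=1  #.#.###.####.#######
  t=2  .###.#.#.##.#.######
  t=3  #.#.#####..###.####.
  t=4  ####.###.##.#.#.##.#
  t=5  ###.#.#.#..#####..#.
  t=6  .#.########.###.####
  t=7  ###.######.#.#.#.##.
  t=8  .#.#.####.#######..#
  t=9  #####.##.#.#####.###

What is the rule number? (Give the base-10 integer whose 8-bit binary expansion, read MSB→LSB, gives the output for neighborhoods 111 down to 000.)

183

  ###|#  b7=1 t=0,i=2
  ##.|.  b6=0 t=0,i=3
  #.#|#  b5=1 t=0,i=0
  #..|#  b4=1 t=0,i=13
  .##|.  b3=0 t=0,i=1
  .#.|#  b2=1 t=0,i=5
  ..#|#  b1=1 t=0,i=18
  ...|#  b0=1 t=0,i=14
  bits 10110111 = 183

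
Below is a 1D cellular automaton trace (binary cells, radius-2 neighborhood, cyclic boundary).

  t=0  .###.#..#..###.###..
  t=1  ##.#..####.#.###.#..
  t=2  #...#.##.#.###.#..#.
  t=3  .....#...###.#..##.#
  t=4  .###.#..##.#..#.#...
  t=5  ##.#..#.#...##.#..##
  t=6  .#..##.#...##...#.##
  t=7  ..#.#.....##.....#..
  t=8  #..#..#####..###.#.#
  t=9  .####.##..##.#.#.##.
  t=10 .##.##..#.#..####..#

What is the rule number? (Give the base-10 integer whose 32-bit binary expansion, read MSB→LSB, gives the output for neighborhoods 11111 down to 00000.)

  nb #####: next=.  (t=8,i=8, bit31=0)
  nb ####.: next=.  (t=1,i=8, bit30=0)
  nb ###.#: next=#  (t=0,i=3, bit29=1)
  nb ###..: next=#  (t=0,i=17, bit28=1)
  nb ##.##: next=#  (t=0,i=14, bit27=1)
  nb ##.#.: next=.  (t=0,i=4, bit26=0)
  nb ##..#: next=#  (t=8,i=1, bit25=1)
  nb ##...: next=.  (t=0,i=18, bit24=0)
  nb #.###: next=#  (t=0,i=15, bit23=1)
  nb #.##.: next=.  (t=2,i=6, bit22=0)
  nb #.#.#: next=#  (t=1,i=11, bit21=1)
  nb #.#..: next=.  (t=0,i=5, bit20=0)
  nb #..##: next=.  (t=0,i=10, bit19=0)
  nb #..#.: next=#  (t=0,i=7, bit18=1)
  nb #...#: next=.  (t=0,i=19, bit17=0)
  nb #....: next=#  (t=3,i=1, bit16=1)
  nb .####: next=#  (t=1,i=7, bit15=1)
  nb .###.: next=.  (t=0,i=2, bit14=0)
  nb .##.#: next=.  (t=1,i=1, bit13=0)
  nb .##..: next=.  (t=6,i=12, bit12=0)
  nb .#.##: next=#  (t=1,i=12, bit11=1)
  nb .#.#.: next=#  (t=2,i=19, bit10=1)
  nb .#..#: next=#  (t=0,i=6, bit9=1)
  nb .#...: next=.  (t=2,i=1, bit8=0)
  nb ..###: next=#  (t=0,i=1, bit7=1)
  nb ..##.: next=#  (t=1,i=0, bit6=1)
  nb ..#.#: next=.  (t=2,i=4, bit5=0)
  nb ..#..: next=#  (t=0,i=8, bit4=1)
  nb ...##: next=#  (t=0,i=0, bit3=1)
  nb ...#.: next=.  (t=2,i=3, bit2=0)
  nb ....#: next=#  (t=3,i=3, bit1=1)
  nb .....: next=#  (t=3,i=2, bit0=1)
  bits 00111010101001011000111011011011 = 983928539

983928539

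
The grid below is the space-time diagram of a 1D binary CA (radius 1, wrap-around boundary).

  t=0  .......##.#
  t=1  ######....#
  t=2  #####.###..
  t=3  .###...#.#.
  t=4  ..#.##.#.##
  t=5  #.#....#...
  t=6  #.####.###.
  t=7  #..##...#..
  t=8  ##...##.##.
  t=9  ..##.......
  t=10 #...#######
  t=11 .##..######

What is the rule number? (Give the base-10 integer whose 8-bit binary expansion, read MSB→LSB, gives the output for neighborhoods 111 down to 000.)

149

  ###|#  b7=1 t=1,i=0
  ##.|.  b6=0 t=0,i=8
  #.#|.  b5=0 t=0,i=9
  #..|#  b4=1 t=0,i=0
  .##|.  b3=0 t=0,i=7
  .#.|#  b2=1 t=0,i=10
  ..#|.  b1=0 t=0,i=6
  ...|#  b0=1 t=0,i=1
  bits 10010101 = 149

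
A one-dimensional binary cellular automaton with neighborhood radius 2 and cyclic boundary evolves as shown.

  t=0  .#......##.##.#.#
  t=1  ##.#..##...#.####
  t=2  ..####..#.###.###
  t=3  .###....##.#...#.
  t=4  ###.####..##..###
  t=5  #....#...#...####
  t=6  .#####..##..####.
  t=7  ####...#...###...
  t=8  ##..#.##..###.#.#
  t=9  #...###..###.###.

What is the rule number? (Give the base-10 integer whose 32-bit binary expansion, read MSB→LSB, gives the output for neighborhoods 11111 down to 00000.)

2239352510

  #####|#  b31=1 t=1,i=15
  ####.|.  b30=0 t=1,i=0
  ###.#|.  b29=0 t=1,i=1
  ###..|.  b28=0 t=2,i=5
  ##.##|.  b27=0 t=0,i=10
  ##.#.|#  b26=1 t=0,i=13
  ##..#|.  b25=0 t=2,i=0
  ##...|#  b24=1 t=1,i=8
  #.###|.  b23=0 t=1,i=13
  #.##.|#  b22=1 t=0,i=11
  #.#.#|#  b21=1 t=0,i=14
  #.#..|#  b20=1 t=0,i=1
  #..##|#  b19=1 t=1,i=5
  #..#.|.  b18=0 t=2,i=7
  #...#|.  b17=0 t=1,i=9
  #....|#  b16=1 t=0,i=3
  .####|#  b15=1 t=1,i=14
  .###.|#  b14=1 t=2,i=11
  .##.#|.  b13=0 t=0,i=9
  .##..|.  b12=0 t=1,i=7
  .#.##|#  b11=1 t=1,i=12
  .#.#.|#  b10=1 t=0,i=0
  .#..#|#  b9=1 t=1,i=4
  .#...|.  b8=0 t=0,i=2
  ..###|#  b7=1 t=2,i=2
  ..##.|.  b6=0 t=0,i=8
  ..#.#|#  b5=1 t=1,i=11
  ..#..|#  b4=1 t=3,i=15
  ...##|#  b3=1 t=0,i=7
  ...#.|#  b2=1 t=1,i=10
  ....#|#  b1=1 t=0,i=6
  .....|.  b0=0 t=0,i=4
  bits 10000101011110011100111010111110 = 2239352510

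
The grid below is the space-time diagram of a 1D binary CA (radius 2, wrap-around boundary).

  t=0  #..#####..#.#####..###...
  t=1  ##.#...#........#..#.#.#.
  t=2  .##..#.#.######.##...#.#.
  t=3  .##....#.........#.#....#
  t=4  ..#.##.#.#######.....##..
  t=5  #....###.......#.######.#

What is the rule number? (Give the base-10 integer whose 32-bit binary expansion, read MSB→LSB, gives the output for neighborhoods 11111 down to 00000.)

337851099

  #####|.  b31=0 t=0,i=5
  ####.|.  b30=0 t=0,i=6
  ###.#|.  b29=0 t=2,i=14
  ###..|#  b28=1 t=0,i=7
  ##.##|.  b27=0 t=2,i=15
  ##.#.|#  b26=1 t=1,i=2
  ##..#|.  b25=0 t=0,i=8
  ##...|.  b24=0 t=0,i=22
  #.###|.  b23=0 t=0,i=12
  #.##.|.  b22=0 t=1,i=0
  #.#.#|#  b21=1 t=1,i=21
  #.#..|.  b20=0 t=1,i=3
  #..##|.  b19=0 t=0,i=2
  #..#.|.  b18=0 t=0,i=9
  #...#|#  b17=1 t=0,i=23
  #....|#  b16=1 t=1,i=9
  .####|.  b15=0 t=0,i=4
  .###.|.  b14=0 t=0,i=20
  .##.#|#  b13=1 t=1,i=1
  .##..|#  b12=1 t=2,i=2
  .#.##|.  b11=0 t=0,i=11
  .#.#.|.  b10=0 t=1,i=20
  .#..#|#  b9=1 t=0,i=1
  .#...|.  b8=0 t=1,i=4
  ..###|#  b7=1 t=0,i=3
  ..##.|#  b6=1 t=2,i=1
  ..#.#|.  b5=0 t=0,i=10
  ..#..|#  b4=1 t=0,i=0
  ...##|#  b3=1 t=4,i=20
  ...#.|.  b2=0 t=0,i=24
  ....#|#  b1=1 t=1,i=14
  .....|#  b0=1 t=1,i=10
  bits 00010100001000110011001011011011 = 337851099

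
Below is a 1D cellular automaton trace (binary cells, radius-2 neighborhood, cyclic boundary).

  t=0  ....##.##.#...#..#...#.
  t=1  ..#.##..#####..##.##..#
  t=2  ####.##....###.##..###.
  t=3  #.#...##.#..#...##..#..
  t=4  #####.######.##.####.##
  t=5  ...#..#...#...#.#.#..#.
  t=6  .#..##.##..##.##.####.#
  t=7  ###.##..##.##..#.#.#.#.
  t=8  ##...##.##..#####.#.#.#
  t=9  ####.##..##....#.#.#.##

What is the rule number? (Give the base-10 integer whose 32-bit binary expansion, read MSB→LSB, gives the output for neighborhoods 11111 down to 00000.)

1469480802

  [31] ##### => .  t=1,i=10
  [30] ####. => #  t=1,i=11
  [29] ###.# => .  t=2,i=3
  [28] ###.. => #  t=1,i=12
  [27] ##.## => .  t=0,i=6
  [26] ##.#. => #  t=0,i=9
  [25] ##..# => #  t=1,i=6
  [24] ##... => #  t=2,i=7
  [23] #.### => #  t=2,i=0
  [22] #.##. => .  t=0,i=7
  [21] #.#.# => .  t=5,i=16
  [20] #.#.. => #  t=0,i=10
  [19] #..## => .  t=1,i=7
  [18] #..#. => #  t=0,i=16
  [17] #...# => #  t=0,i=12
  [16] #.... => .  t=0,i=0
  [15] .#### => .  t=1,i=9
  [14] .###. => #  t=2,i=12
  [13] .##.# => #  t=0,i=5
  [12] .##.. => #  t=1,i=5
  [11] .#.## => #  t=1,i=3
  [10] .#.#. => #  t=3,i=1
  [9] .#..# => #  t=0,i=15
  [8] .#... => #  t=0,i=11
  [7] ..### => .  t=1,i=8
  [6] ..##. => #  t=0,i=4
  [5] ..#.# => #  t=1,i=2
  [4] ..#.. => .  t=0,i=14
  [3] ...## => .  t=0,i=3
  [2] ...#. => .  t=0,i=13
  [1] ....# => #  t=0,i=2
  [0] ..... => .  t=0,i=1
  bits 01010111100101100111111101100010 = 1469480802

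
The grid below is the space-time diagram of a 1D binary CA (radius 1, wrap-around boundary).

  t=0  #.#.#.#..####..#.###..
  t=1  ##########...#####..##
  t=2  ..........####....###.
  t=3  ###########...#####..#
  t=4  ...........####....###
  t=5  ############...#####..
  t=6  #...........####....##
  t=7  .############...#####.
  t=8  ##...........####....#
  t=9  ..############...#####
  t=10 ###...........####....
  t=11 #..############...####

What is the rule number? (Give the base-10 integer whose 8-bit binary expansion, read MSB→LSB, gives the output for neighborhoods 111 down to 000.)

63

  [7] ### => .  t=0,i=10
  [6] ##. => .  t=0,i=12
  [5] #.# => #  t=0,i=1
  [4] #.. => #  t=0,i=7
  [3] .## => #  t=0,i=9
  [2] .#. => #  t=0,i=0
  [1] ..# => #  t=0,i=8
  [0] ... => #  t=1,i=11
  bits 00111111 = 63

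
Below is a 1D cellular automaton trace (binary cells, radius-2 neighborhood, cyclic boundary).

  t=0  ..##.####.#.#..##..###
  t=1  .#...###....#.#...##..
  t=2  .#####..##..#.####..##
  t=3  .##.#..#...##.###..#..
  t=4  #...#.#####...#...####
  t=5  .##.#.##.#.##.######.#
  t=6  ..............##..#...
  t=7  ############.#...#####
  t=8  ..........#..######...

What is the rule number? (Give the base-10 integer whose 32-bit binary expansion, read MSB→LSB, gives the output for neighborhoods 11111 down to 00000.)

  [31] ##### => .  t=2,i=3
  [30] ####. => #  t=0,i=7
  [29] ###.# => .  t=0,i=8
  [28] ###.. => .  t=0,i=21
  [27] ##.## => .  t=0,i=4
  [26] ##.#. => .  t=0,i=9
  [25] ##..# => .  t=0,i=0
  [24] ##... => #  t=1,i=8
  [23] #.### => #  t=0,i=5
  [22] #.##. => .  t=5,i=1
  [21] #.#.# => .  t=0,i=10
  [20] #.#.. => #  t=0,i=12
  [19] #..## => #  t=0,i=1
  [18] #..#. => #  t=2,i=11
  [17] #...# => #  t=1,i=3
  [16] #.... => #  t=1,i=9
  [15] .#### => #  t=0,i=6
  [14] .###. => .  t=0,i=20
  [13] .##.# => .  t=0,i=3
  [12] .##.. => .  t=0,i=16
  [11] .#.## => .  t=2,i=13
  [10] .#.#. => .  t=0,i=11
  [9] .#..# => .  t=0,i=13
  [8] .#... => #  t=1,i=2
  [7] ..### => #  t=0,i=19
  [6] ..##. => .  t=0,i=2
  [5] ..#.# => #  t=1,i=12
  [4] ..#.. => #  t=1,i=1
  [3] ...## => #  t=1,i=4
  [2] ...#. => .  t=1,i=0
  [1] ....# => .  t=1,i=10
  [0] ..... => #  t=6,i=0
  bits 01000001100111111000000110111001 = 1100972473

1100972473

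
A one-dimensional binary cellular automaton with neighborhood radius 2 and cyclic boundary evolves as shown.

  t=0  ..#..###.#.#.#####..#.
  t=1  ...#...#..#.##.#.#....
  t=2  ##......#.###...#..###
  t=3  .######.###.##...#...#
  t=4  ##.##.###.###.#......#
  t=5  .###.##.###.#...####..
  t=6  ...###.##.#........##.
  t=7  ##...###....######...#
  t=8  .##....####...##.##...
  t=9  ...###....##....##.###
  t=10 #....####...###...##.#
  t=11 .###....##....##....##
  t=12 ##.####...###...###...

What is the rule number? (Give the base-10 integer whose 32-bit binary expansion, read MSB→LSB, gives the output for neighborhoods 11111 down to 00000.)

  ##### -> #   bit 31 = 1  t=0,i=15
  ####. -> .   bit 30 = 0  t=0,i=16
  ###.# -> #   bit 29 = 1  t=0,i=7
  ###.. -> #   bit 28 = 1  t=0,i=17
  ##.## -> #   bit 27 = 1  t=3,i=7
  ##.#. -> .   bit 26 = 0  t=0,i=8
  ##..# -> .   bit 25 = 0  t=0,i=18
  ##... -> #   bit 24 = 1  t=2,i=2
  #.### -> #   bit 23 = 1  t=0,i=13
  #.##. -> #   bit 22 = 1  t=1,i=12
  #.#.# -> .   bit 21 = 0  t=0,i=9
  #.#.. -> .   bit 20 = 0  t=1,i=17
  #..## -> .   bit 19 = 0  t=0,i=4
  #..#. -> .   bit 18 = 0  t=0,i=19
  #...# -> .   bit 17 = 0  t=0,i=0
  #.... -> #   bit 16 = 1  t=1,i=19
  .#### -> .   bit 15 = 0  t=0,i=14
  .###. -> .   bit 14 = 0  t=0,i=6
  .##.# -> .   bit 13 = 0  t=1,i=13
  .##.. -> .   bit 12 = 0  t=3,i=13
  .#.## -> #   bit 11 = 1  t=0,i=12
  .#.#. -> #   bit 10 = 1  t=0,i=10
  .#..# -> #   bit 9 = 1  t=0,i=3
  .#... -> .   bit 8 = 0  t=0,i=21
  ..### -> .   bit 7 = 0  t=0,i=5
  ..##. -> .   bit 6 = 0  t=6,i=19
  ..#.# -> #   bit 5 = 1  t=1,i=10
  ..#.. -> .   bit 4 = 0  t=0,i=2
  ...## -> .   bit 3 = 0  t=4,i=20
  ...#. -> .   bit 2 = 0  t=0,i=1
  ....# -> #   bit 1 = 1  t=1,i=1
  ..... -> #   bit 0 = 1  t=1,i=0
  bits 10111001110000010000111000100011 = 3116437027

3116437027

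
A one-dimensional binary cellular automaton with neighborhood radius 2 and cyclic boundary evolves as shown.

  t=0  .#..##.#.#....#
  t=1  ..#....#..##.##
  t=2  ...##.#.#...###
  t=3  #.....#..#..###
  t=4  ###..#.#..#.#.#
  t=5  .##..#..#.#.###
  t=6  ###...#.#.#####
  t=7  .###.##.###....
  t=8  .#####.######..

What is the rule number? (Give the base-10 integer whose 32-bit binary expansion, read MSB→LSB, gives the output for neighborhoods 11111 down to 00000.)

  #####|.  b31=0 t=6,i=0
  ####.|#  b30=1 t=3,i=14
  ###.#|#  b29=1 t=5,i=14
  ###..|#  b28=1 t=2,i=14
  ##.##|#  b27=1 t=1,i=12
  ##.#.|.  b26=0 t=0,i=6
  ##..#|.  b25=0 t=1,i=0
  ##...|#  b24=1 t=2,i=0
  #.###|#  b23=1 t=4,i=14
  #.##.|#  b22=1 t=1,i=13
  #.#.#|#  b21=1 t=0,i=7
  #.#..|.  b20=0 t=0,i=1
  #..##|.  b19=0 t=0,i=3
  #..#.|.  b18=0 t=1,i=1
  #...#|.  b17=0 t=2,i=1
  #....|#  b16=1 t=0,i=11
  .####|.  b15=0 t=3,i=13
  .###.|#  b14=1 t=2,i=13
  .##.#|.  b13=0 t=0,i=5
  .##..|#  b12=1 t=1,i=14
  .#.##|#  b11=1 t=4,i=13
  .#.#.|.  b10=0 t=0,i=0
  .#..#|#  b9=1 t=0,i=2
  .#...|#  b8=1 t=0,i=10
  ..###|#  b7=1 t=2,i=12
  ..##.|.  b6=0 t=0,i=4
  ..#.#|#  b5=1 t=0,i=14
  ..#..|.  b4=0 t=1,i=2
  ...##|.  b3=0 t=2,i=2
  ...#.|#  b2=1 t=0,i=13
  ....#|.  b1=0 t=0,i=12
  .....|.  b0=0 t=3,i=3
  bits 01111001111000010101101110100100 = 2044812196

2044812196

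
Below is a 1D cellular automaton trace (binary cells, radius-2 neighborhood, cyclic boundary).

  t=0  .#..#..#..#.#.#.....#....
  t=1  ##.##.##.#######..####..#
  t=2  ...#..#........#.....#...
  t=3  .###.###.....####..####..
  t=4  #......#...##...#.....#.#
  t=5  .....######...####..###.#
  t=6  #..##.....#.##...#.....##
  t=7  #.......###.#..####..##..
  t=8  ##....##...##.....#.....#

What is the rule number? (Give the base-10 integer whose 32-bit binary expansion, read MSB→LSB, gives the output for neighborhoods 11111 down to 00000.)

343278910

  nb #####: next=.  (t=1,i=11, bit31=0)
  nb ####.: next=.  (t=1,i=14, bit30=0)
  nb ###.#: next=.  (t=1,i=1, bit29=0)
  nb ###..: next=#  (t=1,i=15, bit28=1)
  nb ##.##: next=.  (t=1,i=2, bit27=0)
  nb ##.#.: next=#  (t=5,i=23, bit26=1)
  nb ##..#: next=.  (t=1,i=16, bit25=0)
  nb ##...: next=.  (t=3,i=8, bit24=0)
  nb #.###: next=.  (t=1,i=9, bit23=0)
  nb #.##.: next=#  (t=1,i=3, bit22=1)
  nb #.#.#: next=#  (t=0,i=12, bit21=1)
  nb #.#..: next=#  (t=0,i=14, bit20=1)
  nb #..##: next=.  (t=1,i=17, bit19=0)
  nb #..#.: next=#  (t=0,i=3, bit18=1)
  nb #...#: next=#  (t=3,i=24, bit17=1)
  nb #....: next=.  (t=0,i=16, bit16=0)
  nb .####: next=.  (t=1,i=10, bit15=0)
  nb .###.: next=.  (t=1,i=0, bit14=0)
  nb .##.#: next=.  (t=1,i=4, bit13=0)
  nb .##..: next=.  (t=4,i=0, bit12=0)
  nb .#.##: next=.  (t=4,i=23, bit11=0)
  nb .#.#.: next=#  (t=0,i=11, bit10=1)
  nb .#..#: next=.  (t=0,i=2, bit9=0)
  nb .#...: next=#  (t=0,i=15, bit8=1)
  nb ..###: next=.  (t=1,i=18, bit7=0)
  nb ..##.: next=.  (t=4,i=11, bit6=0)
  nb ..#.#: next=#  (t=0,i=10, bit5=1)
  nb ..#..: next=#  (t=0,i=1, bit4=1)
  nb ...##: next=#  (t=3,i=0, bit3=1)
  nb ...#.: next=#  (t=0,i=0, bit2=1)
  nb ....#: next=#  (t=0,i=18, bit1=1)
  nb .....: next=.  (t=0,i=17, bit0=0)
  bits 00010100011101100000010100111110 = 343278910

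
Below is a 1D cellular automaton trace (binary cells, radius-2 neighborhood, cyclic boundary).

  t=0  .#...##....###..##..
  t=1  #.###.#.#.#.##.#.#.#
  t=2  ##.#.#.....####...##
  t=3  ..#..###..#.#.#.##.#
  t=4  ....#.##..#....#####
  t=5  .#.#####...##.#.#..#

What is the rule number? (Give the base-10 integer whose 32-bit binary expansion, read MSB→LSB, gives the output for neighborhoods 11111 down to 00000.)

  ##### -> .   bit 31 = 0  t=4,i=17
  ####. -> .   bit 30 = 0  t=2,i=0
  ###.# -> .   bit 29 = 0  t=1,i=4
  ###.. -> #   bit 28 = 1  t=0,i=13
  ##.## -> #   bit 27 = 1  t=1,i=1
  ##.#. -> #   bit 26 = 1  t=1,i=5
  ##..# -> .   bit 25 = 0  t=0,i=14
  ##... -> .   bit 24 = 0  t=0,i=7
  #.### -> .   bit 23 = 0  t=1,i=2
  #.##. -> #   bit 22 = 1  t=1,i=12
  #.#.# -> .   bit 21 = 0  t=1,i=6
  #.#.. -> #   bit 20 = 1  t=2,i=5
  #..## -> #   bit 19 = 1  t=0,i=15
  #..#. -> .   bit 18 = 0  t=3,i=1
  #...# -> #   bit 17 = 1  t=0,i=3
  #.... -> #   bit 16 = 1  t=0,i=8
  .#### -> #   bit 15 = 1  t=2,i=12
  .###. -> #   bit 14 = 1  t=0,i=12
  .##.# -> #   bit 13 = 1  t=1,i=0
  .##.. -> #   bit 12 = 1  t=0,i=6
  .#.## -> #   bit 11 = 1  t=1,i=11
  .#.#. -> .   bit 10 = 0  t=1,i=7
  .#..# -> .   bit 9 = 0  t=3,i=0
  .#... -> #   bit 8 = 1  t=0,i=2
  ..### -> .   bit 7 = 0  t=0,i=11
  ..##. -> .   bit 6 = 0  t=0,i=5
  ..#.# -> #   bit 5 = 1  t=3,i=10
  ..#.. -> .   bit 4 = 0  t=0,i=1
  ...## -> #   bit 3 = 1  t=0,i=4
  ...#. -> #   bit 2 = 1  t=0,i=0
  ....# -> .   bit 1 = 0  t=0,i=9
  ..... -> .   bit 0 = 0  t=2,i=8
  bits 00011100010110111111100100101100 = 475789612

475789612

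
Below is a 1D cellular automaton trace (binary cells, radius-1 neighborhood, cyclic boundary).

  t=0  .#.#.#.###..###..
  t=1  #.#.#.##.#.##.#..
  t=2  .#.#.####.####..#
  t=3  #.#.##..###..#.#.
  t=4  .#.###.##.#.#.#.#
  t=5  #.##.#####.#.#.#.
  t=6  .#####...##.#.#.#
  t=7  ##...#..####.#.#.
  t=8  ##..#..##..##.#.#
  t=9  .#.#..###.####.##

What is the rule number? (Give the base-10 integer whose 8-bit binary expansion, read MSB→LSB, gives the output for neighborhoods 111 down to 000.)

  ###|.  b7=0 t=0,i=8
  ##.|#  b6=1 t=0,i=9
  #.#|#  b5=1 t=0,i=2
  #..|.  b4=0 t=0,i=10
  .##|#  b3=1 t=0,i=7
  .#.|.  b2=0 t=0,i=1
  ..#|#  b1=1 t=0,i=0
  ...|.  b0=0 t=0,i=16
  bits 01101010 = 106

106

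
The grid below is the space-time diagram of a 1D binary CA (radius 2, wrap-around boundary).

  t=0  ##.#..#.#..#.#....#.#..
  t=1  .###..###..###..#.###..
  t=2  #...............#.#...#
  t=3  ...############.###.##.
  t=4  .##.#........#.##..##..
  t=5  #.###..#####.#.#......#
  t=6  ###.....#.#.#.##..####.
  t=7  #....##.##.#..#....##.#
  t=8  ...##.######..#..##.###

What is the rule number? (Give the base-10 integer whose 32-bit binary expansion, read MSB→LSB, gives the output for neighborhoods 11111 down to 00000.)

  ##### -> .   bit 31 = 0  t=3,i=5
  ####. -> #   bit 30 = 1  t=3,i=13
  ###.# -> .   bit 29 = 0  t=3,i=14
  ###.. -> .   bit 28 = 0  t=1,i=3
  ##.## -> #   bit 27 = 1  t=3,i=15
  ##.#. -> #   bit 26 = 1  t=0,i=2
  ##..# -> .   bit 25 = 0  t=1,i=4
  ##... -> .   bit 24 = 0  t=1,i=21
  #.### -> #   bit 23 = 1  t=1,i=18
  #.##. -> #   bit 22 = 1  t=3,i=20
  #.#.# -> .   bit 21 = 0  t=5,i=13
  #.#.. -> #   bit 20 = 1  t=0,i=3
  #..## -> .   bit 19 = 0  t=0,i=22
  #..#. -> .   bit 18 = 0  t=0,i=5
  #...# -> #   bit 17 = 1  t=1,i=22
  #.... -> .   bit 16 = 0  t=0,i=15
  .#### -> #   bit 15 = 1  t=3,i=4
  .###. -> .   bit 14 = 0  t=1,i=2
  .##.# -> #   bit 13 = 1  t=0,i=1
  .##.. -> .   bit 12 = 0  t=2,i=0
  .#.## -> .   bit 11 = 0  t=1,i=17
  .#.#. -> #   bit 10 = 1  t=0,i=7
  .#..# -> .   bit 9 = 0  t=0,i=4
  .#... -> .   bit 8 = 0  t=0,i=14
  ..### -> .   bit 7 = 0  t=1,i=1
  ..##. -> .   bit 6 = 0  t=0,i=0
  ..#.# -> #   bit 5 = 1  t=0,i=6
  ..#.. -> #   bit 4 = 1  t=7,i=14
  ...## -> #   bit 3 = 1  t=1,i=0
  ...#. -> .   bit 2 = 0  t=0,i=17
  ....# -> #   bit 1 = 1  t=0,i=16
  ..... -> #   bit 0 = 1  t=2,i=3
  bits 01001100110100101010010000111011 = 1288873019

1288873019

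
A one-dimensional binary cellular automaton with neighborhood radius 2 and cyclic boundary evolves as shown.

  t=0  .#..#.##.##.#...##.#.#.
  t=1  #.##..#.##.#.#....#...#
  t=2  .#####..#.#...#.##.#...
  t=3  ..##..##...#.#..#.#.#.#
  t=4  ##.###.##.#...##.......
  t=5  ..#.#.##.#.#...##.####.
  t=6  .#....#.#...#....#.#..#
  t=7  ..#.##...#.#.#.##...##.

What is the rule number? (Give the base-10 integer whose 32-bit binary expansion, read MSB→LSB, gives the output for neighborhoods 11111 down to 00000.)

2404176647

  [31] ##### => #  t=2,i=3
  [30] ####. => .  t=2,i=4
  [29] ###.# => .  t=4,i=5
  [28] ###.. => .  t=2,i=5
  [27] ##.## => #  t=0,i=8
  [26] ##.#. => #  t=0,i=11
  [25] ##..# => #  t=1,i=4
  [24] ##... => #  t=3,i=8
  [23] #.### => .  t=4,i=3
  [22] #.##. => #  t=0,i=6
  [21] #.#.# => .  t=0,i=19
  [20] #.#.. => .  t=0,i=12
  [19] #..## => #  t=3,i=1
  [18] #..#. => #  t=0,i=0
  [17] #...# => .  t=0,i=14
  [16] #.... => .  t=1,i=15
  [15] .#### => #  t=2,i=2
  [14] .###. => #  t=4,i=4
  [13] .##.# => .  t=0,i=7
  [12] .##.. => #  t=1,i=3
  [11] .#.## => .  t=0,i=5
  [10] .#.#. => .  t=0,i=20
  [9] .#..# => #  t=0,i=2
  [8] .#... => #  t=0,i=13
  [7] ..### => .  t=2,i=1
  [6] ..##. => .  t=0,i=16
  [5] ..#.# => .  t=0,i=4
  [4] ..#.. => .  t=0,i=1
  [3] ...## => .  t=0,i=15
  [2] ...#. => #  t=1,i=17
  [1] ....# => #  t=1,i=16
  [0] ..... => #  t=4,i=18
  bits 10001111010011001101001100000111 = 2404176647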